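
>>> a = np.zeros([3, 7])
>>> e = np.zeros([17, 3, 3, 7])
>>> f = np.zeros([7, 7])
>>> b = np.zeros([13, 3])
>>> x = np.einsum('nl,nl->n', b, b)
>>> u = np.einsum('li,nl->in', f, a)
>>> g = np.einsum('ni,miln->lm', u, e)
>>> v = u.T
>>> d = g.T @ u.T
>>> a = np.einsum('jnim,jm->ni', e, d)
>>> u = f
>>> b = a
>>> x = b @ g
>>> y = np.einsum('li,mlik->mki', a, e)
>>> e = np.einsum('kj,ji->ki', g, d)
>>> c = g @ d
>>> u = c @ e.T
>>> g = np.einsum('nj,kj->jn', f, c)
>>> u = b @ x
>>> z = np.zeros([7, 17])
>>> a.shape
(3, 3)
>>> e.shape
(3, 7)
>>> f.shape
(7, 7)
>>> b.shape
(3, 3)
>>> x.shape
(3, 17)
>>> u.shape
(3, 17)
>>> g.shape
(7, 7)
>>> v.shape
(3, 7)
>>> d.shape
(17, 7)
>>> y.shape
(17, 7, 3)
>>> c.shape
(3, 7)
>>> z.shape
(7, 17)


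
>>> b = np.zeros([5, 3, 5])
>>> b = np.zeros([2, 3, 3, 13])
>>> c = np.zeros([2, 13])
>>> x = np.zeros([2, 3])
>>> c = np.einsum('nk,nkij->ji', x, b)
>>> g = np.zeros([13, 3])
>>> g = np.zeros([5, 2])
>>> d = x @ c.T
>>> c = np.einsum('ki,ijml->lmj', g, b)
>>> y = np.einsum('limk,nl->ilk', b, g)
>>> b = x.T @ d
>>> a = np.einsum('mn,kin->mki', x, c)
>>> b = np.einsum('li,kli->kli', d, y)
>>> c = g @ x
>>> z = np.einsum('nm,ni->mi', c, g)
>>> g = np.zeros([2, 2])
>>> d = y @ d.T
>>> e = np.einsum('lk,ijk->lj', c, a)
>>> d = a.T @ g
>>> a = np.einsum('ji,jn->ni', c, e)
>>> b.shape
(3, 2, 13)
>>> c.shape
(5, 3)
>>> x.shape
(2, 3)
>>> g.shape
(2, 2)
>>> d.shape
(3, 13, 2)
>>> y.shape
(3, 2, 13)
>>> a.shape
(13, 3)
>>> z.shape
(3, 2)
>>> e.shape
(5, 13)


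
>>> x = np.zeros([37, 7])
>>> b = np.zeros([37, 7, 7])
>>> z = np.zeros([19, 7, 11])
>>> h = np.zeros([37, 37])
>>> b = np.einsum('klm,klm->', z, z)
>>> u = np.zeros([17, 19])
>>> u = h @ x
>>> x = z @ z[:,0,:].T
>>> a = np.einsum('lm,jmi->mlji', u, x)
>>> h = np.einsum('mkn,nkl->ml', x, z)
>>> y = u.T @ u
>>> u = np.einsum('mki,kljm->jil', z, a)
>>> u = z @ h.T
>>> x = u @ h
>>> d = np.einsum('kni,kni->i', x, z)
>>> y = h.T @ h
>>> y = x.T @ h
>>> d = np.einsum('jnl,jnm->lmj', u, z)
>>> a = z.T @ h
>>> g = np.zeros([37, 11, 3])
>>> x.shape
(19, 7, 11)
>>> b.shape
()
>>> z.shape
(19, 7, 11)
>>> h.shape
(19, 11)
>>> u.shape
(19, 7, 19)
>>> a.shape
(11, 7, 11)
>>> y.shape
(11, 7, 11)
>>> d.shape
(19, 11, 19)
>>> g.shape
(37, 11, 3)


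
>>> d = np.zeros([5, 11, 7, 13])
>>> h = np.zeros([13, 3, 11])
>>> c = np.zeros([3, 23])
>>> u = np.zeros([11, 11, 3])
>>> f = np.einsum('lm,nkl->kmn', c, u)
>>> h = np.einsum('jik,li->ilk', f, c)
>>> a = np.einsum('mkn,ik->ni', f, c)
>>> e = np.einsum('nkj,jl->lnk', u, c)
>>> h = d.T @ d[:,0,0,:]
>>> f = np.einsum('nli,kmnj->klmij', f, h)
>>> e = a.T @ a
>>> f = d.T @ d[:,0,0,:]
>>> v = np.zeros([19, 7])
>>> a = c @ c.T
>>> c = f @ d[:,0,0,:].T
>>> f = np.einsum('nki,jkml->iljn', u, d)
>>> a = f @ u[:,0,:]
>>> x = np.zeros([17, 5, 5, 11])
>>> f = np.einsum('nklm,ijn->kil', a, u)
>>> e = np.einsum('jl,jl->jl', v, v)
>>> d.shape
(5, 11, 7, 13)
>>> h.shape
(13, 7, 11, 13)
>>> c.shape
(13, 7, 11, 5)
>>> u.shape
(11, 11, 3)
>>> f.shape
(13, 11, 5)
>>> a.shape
(3, 13, 5, 3)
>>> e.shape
(19, 7)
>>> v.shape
(19, 7)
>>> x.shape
(17, 5, 5, 11)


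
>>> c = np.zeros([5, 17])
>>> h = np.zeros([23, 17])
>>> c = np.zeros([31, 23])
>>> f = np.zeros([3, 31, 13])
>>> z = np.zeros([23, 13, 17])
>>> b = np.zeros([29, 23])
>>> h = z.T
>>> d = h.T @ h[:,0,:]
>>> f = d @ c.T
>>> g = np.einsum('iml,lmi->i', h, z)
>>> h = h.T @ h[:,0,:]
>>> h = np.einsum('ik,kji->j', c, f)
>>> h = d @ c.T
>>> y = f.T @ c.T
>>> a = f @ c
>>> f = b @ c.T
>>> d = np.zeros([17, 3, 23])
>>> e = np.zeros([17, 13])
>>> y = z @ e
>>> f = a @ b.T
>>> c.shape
(31, 23)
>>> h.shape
(23, 13, 31)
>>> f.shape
(23, 13, 29)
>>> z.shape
(23, 13, 17)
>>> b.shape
(29, 23)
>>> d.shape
(17, 3, 23)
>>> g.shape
(17,)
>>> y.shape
(23, 13, 13)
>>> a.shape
(23, 13, 23)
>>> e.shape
(17, 13)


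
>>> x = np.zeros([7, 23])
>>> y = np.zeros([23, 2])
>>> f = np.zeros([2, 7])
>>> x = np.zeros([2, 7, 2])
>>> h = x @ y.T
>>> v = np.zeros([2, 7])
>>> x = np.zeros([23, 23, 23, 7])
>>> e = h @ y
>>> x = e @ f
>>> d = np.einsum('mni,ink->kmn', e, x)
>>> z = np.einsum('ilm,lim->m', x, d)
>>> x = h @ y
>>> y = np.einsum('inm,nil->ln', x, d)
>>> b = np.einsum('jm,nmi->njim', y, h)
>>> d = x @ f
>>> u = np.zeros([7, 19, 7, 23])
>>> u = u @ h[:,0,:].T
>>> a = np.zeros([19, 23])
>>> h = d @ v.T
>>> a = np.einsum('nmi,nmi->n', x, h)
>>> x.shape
(2, 7, 2)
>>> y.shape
(7, 7)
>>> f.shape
(2, 7)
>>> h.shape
(2, 7, 2)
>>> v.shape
(2, 7)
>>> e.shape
(2, 7, 2)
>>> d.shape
(2, 7, 7)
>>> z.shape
(7,)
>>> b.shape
(2, 7, 23, 7)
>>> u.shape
(7, 19, 7, 2)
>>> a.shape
(2,)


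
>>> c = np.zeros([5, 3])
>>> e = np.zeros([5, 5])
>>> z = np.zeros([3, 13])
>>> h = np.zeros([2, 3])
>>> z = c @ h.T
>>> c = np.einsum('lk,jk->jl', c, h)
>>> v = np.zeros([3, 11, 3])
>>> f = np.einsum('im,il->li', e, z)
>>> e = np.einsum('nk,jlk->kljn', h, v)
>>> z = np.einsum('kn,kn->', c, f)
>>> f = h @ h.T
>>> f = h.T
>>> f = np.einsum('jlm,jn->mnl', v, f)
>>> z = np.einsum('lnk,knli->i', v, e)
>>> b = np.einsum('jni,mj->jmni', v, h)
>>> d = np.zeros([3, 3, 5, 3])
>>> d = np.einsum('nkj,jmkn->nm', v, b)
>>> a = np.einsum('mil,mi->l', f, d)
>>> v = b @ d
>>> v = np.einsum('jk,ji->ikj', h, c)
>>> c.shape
(2, 5)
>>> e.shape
(3, 11, 3, 2)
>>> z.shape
(2,)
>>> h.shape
(2, 3)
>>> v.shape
(5, 3, 2)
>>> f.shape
(3, 2, 11)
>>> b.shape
(3, 2, 11, 3)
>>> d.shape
(3, 2)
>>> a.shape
(11,)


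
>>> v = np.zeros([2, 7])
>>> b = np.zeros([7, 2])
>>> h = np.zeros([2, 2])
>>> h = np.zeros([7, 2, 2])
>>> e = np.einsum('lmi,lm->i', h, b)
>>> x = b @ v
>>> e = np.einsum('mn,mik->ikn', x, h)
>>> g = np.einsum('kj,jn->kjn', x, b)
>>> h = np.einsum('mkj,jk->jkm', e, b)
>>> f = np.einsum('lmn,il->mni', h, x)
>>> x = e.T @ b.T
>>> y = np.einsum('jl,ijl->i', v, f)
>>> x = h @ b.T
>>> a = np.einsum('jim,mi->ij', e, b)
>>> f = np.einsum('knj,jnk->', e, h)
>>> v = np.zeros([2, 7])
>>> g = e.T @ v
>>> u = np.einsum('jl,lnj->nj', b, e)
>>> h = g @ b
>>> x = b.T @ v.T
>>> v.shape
(2, 7)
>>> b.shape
(7, 2)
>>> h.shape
(7, 2, 2)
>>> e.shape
(2, 2, 7)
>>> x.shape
(2, 2)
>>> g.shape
(7, 2, 7)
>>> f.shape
()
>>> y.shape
(2,)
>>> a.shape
(2, 2)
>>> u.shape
(2, 7)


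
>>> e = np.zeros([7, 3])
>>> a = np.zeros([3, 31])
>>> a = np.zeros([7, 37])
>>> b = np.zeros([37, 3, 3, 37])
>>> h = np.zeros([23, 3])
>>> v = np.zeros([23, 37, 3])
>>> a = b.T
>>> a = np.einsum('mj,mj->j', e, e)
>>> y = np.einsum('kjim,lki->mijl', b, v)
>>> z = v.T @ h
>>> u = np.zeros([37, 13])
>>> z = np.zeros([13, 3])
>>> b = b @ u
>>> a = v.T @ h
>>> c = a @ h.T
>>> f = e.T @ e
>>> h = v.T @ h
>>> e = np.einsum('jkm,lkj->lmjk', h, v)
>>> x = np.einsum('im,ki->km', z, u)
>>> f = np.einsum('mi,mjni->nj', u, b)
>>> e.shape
(23, 3, 3, 37)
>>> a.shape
(3, 37, 3)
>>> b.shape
(37, 3, 3, 13)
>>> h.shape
(3, 37, 3)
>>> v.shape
(23, 37, 3)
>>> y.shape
(37, 3, 3, 23)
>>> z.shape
(13, 3)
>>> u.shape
(37, 13)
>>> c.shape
(3, 37, 23)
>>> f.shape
(3, 3)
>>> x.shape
(37, 3)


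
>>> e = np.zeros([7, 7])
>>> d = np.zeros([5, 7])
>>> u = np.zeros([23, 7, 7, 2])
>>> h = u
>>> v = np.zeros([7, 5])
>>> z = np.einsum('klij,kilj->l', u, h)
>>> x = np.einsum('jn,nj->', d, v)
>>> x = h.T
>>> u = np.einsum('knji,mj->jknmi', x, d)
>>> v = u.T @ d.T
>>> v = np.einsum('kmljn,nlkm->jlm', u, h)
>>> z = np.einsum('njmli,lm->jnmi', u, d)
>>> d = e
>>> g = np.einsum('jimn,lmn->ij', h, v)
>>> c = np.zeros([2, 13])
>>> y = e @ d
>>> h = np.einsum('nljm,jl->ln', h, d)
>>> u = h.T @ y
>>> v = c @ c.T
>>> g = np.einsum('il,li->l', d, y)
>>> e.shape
(7, 7)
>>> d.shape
(7, 7)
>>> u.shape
(23, 7)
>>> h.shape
(7, 23)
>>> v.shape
(2, 2)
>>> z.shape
(2, 7, 7, 23)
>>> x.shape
(2, 7, 7, 23)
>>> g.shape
(7,)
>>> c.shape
(2, 13)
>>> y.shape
(7, 7)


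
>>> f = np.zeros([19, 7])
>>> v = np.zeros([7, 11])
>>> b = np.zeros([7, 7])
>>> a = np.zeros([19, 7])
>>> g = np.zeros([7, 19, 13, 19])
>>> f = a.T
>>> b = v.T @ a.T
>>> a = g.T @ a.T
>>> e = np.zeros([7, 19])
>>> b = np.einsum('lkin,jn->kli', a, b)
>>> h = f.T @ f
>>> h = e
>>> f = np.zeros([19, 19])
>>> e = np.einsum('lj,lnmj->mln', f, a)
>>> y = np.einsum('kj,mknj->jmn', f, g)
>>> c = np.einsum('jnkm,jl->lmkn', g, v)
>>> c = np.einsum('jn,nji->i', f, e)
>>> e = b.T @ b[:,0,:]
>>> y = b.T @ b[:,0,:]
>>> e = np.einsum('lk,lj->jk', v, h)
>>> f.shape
(19, 19)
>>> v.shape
(7, 11)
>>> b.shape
(13, 19, 19)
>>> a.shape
(19, 13, 19, 19)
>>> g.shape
(7, 19, 13, 19)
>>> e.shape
(19, 11)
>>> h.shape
(7, 19)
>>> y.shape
(19, 19, 19)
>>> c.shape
(13,)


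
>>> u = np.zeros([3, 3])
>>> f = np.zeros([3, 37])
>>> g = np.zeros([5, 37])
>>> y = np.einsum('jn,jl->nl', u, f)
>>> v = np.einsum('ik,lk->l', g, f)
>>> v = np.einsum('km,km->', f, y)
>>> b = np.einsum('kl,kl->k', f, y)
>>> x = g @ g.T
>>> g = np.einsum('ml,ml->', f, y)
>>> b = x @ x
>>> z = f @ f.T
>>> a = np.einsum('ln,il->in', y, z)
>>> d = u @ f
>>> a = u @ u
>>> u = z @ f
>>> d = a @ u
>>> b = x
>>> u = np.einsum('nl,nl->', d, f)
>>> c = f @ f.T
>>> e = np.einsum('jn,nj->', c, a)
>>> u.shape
()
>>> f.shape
(3, 37)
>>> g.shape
()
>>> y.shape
(3, 37)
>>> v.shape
()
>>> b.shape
(5, 5)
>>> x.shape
(5, 5)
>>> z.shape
(3, 3)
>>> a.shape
(3, 3)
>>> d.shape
(3, 37)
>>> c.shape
(3, 3)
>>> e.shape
()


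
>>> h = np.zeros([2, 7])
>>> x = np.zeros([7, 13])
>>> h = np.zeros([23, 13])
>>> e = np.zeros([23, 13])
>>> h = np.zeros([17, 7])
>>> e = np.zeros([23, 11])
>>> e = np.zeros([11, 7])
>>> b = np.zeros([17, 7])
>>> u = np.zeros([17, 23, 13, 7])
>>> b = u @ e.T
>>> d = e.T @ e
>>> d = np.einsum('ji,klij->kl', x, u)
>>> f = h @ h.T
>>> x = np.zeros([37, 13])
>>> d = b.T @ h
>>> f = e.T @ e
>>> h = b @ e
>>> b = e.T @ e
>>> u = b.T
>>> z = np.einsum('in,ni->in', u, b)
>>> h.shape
(17, 23, 13, 7)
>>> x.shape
(37, 13)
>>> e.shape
(11, 7)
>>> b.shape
(7, 7)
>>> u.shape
(7, 7)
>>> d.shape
(11, 13, 23, 7)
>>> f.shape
(7, 7)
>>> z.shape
(7, 7)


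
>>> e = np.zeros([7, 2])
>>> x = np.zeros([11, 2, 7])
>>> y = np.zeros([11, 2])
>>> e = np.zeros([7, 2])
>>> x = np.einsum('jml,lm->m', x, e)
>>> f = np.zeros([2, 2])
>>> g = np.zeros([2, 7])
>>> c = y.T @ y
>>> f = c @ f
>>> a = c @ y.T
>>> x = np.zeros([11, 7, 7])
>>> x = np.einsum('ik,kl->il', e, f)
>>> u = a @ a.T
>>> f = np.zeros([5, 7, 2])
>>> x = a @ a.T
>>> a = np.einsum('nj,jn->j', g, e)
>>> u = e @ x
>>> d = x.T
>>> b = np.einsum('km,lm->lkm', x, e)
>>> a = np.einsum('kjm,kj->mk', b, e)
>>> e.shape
(7, 2)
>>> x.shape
(2, 2)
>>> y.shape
(11, 2)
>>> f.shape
(5, 7, 2)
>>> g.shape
(2, 7)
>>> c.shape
(2, 2)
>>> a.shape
(2, 7)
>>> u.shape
(7, 2)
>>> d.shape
(2, 2)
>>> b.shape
(7, 2, 2)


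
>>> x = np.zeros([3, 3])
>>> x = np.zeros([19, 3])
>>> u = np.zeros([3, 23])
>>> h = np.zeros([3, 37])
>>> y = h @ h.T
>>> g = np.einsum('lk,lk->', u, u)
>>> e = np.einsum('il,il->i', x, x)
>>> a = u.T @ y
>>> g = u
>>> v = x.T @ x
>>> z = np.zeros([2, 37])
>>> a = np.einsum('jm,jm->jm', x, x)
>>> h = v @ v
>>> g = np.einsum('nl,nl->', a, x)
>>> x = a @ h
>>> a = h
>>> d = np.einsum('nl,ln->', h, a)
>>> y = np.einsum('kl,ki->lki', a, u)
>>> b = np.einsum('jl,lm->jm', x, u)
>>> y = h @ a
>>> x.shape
(19, 3)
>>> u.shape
(3, 23)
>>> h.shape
(3, 3)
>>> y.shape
(3, 3)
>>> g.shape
()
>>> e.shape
(19,)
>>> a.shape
(3, 3)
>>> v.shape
(3, 3)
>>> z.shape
(2, 37)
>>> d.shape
()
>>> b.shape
(19, 23)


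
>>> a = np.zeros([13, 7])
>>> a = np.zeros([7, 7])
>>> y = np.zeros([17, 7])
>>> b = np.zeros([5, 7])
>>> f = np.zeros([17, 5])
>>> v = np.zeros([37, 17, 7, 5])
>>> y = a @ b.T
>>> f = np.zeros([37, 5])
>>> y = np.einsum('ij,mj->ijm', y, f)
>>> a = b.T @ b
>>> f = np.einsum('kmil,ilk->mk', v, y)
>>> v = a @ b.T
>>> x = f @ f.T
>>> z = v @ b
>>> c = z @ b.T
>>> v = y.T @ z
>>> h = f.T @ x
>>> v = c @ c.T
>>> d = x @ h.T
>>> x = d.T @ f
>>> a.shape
(7, 7)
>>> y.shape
(7, 5, 37)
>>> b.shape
(5, 7)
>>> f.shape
(17, 37)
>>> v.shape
(7, 7)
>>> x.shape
(37, 37)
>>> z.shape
(7, 7)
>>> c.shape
(7, 5)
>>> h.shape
(37, 17)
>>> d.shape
(17, 37)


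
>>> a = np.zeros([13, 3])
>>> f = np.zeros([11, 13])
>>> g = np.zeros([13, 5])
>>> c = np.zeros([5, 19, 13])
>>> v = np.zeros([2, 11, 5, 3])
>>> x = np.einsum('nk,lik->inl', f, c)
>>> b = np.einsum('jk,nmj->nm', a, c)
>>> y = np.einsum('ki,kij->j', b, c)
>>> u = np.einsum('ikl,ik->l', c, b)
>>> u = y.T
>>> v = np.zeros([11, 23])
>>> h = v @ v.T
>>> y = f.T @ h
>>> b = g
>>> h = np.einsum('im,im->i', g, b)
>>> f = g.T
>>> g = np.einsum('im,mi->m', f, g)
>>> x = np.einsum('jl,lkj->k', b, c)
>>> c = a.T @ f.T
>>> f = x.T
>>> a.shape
(13, 3)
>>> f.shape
(19,)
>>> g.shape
(13,)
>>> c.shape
(3, 5)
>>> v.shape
(11, 23)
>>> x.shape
(19,)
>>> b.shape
(13, 5)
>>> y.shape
(13, 11)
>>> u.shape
(13,)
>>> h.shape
(13,)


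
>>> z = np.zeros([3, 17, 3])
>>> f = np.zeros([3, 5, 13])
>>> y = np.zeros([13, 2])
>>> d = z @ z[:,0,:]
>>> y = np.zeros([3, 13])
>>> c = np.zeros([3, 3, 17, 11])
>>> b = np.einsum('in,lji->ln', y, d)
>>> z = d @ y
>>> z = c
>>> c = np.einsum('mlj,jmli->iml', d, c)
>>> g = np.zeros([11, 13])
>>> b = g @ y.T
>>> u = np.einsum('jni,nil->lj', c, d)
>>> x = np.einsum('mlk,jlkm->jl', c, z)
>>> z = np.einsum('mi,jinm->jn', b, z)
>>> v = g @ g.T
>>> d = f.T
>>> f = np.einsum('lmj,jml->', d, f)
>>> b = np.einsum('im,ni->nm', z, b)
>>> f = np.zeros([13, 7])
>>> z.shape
(3, 17)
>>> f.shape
(13, 7)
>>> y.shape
(3, 13)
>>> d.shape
(13, 5, 3)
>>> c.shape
(11, 3, 17)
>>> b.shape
(11, 17)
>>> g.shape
(11, 13)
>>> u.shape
(3, 11)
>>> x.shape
(3, 3)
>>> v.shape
(11, 11)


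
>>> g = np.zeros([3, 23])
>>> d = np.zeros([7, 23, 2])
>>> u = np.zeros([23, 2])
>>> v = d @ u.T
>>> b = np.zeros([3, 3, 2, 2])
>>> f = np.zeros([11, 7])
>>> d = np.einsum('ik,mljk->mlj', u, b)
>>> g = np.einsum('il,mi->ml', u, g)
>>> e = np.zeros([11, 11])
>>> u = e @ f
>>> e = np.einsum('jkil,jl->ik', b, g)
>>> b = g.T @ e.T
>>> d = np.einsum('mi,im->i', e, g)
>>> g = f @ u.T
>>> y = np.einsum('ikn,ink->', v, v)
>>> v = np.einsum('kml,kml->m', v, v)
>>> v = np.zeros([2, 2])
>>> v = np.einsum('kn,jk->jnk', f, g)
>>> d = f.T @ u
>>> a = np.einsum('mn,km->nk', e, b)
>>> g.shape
(11, 11)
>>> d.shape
(7, 7)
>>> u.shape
(11, 7)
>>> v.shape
(11, 7, 11)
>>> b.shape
(2, 2)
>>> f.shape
(11, 7)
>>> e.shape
(2, 3)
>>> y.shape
()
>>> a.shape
(3, 2)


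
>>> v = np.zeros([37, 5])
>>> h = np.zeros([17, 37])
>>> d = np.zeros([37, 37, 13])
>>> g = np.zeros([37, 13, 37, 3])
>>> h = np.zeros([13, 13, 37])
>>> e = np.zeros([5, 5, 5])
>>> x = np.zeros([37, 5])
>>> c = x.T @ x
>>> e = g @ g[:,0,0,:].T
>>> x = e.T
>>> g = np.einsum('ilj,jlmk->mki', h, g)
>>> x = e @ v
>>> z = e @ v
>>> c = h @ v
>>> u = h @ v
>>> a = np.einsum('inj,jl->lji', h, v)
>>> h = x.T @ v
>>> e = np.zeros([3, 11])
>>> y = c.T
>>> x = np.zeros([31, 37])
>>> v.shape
(37, 5)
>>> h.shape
(5, 37, 13, 5)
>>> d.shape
(37, 37, 13)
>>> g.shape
(37, 3, 13)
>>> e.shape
(3, 11)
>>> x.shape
(31, 37)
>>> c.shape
(13, 13, 5)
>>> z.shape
(37, 13, 37, 5)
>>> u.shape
(13, 13, 5)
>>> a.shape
(5, 37, 13)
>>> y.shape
(5, 13, 13)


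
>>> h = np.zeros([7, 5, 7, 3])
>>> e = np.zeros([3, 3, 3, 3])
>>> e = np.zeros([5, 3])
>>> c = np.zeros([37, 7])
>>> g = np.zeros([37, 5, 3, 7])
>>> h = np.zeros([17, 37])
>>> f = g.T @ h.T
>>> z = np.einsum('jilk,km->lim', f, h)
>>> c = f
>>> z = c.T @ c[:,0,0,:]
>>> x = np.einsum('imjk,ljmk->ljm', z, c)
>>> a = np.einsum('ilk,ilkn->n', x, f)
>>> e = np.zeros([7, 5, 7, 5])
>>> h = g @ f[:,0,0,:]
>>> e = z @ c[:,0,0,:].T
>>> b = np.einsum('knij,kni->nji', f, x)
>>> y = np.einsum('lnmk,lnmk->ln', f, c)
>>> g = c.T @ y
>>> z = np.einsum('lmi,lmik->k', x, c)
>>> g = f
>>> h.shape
(37, 5, 3, 17)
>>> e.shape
(17, 5, 3, 7)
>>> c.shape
(7, 3, 5, 17)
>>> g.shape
(7, 3, 5, 17)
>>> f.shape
(7, 3, 5, 17)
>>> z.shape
(17,)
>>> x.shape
(7, 3, 5)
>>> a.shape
(17,)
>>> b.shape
(3, 17, 5)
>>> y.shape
(7, 3)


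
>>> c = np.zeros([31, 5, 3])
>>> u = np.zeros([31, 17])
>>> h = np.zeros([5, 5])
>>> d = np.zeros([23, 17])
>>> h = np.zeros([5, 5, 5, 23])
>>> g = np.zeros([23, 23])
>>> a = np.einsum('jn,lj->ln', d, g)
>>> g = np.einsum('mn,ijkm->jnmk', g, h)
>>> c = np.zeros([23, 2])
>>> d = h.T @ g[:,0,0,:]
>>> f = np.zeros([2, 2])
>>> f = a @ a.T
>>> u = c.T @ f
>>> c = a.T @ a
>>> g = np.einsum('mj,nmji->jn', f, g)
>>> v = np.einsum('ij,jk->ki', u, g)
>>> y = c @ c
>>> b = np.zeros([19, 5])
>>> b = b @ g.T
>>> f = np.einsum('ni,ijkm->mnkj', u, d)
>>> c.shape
(17, 17)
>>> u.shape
(2, 23)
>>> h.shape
(5, 5, 5, 23)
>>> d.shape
(23, 5, 5, 5)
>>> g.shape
(23, 5)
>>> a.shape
(23, 17)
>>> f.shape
(5, 2, 5, 5)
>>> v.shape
(5, 2)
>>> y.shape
(17, 17)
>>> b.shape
(19, 23)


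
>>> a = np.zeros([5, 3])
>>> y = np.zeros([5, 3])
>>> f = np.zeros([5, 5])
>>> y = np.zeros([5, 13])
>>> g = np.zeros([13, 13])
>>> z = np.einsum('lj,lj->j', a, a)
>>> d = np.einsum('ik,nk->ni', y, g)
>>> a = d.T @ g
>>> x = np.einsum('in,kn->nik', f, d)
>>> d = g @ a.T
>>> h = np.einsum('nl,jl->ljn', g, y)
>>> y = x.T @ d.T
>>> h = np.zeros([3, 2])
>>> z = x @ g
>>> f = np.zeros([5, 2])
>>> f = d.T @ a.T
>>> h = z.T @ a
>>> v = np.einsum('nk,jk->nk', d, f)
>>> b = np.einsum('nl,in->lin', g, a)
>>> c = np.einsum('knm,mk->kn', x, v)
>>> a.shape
(5, 13)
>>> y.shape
(13, 5, 13)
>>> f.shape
(5, 5)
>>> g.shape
(13, 13)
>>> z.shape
(5, 5, 13)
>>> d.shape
(13, 5)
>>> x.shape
(5, 5, 13)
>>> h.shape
(13, 5, 13)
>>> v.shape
(13, 5)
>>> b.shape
(13, 5, 13)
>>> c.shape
(5, 5)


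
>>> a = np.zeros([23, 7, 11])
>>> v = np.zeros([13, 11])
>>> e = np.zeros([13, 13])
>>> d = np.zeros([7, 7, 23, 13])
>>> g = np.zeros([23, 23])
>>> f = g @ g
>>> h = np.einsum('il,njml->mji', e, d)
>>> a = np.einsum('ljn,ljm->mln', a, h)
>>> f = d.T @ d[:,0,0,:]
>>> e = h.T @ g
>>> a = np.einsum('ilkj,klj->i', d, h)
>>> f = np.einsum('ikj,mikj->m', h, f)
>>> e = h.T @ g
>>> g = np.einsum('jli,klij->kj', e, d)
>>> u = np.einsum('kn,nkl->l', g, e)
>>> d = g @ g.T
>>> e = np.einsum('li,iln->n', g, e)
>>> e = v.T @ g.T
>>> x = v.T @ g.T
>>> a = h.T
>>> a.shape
(13, 7, 23)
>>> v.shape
(13, 11)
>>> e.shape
(11, 7)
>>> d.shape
(7, 7)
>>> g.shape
(7, 13)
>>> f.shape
(13,)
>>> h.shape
(23, 7, 13)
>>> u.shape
(23,)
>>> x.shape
(11, 7)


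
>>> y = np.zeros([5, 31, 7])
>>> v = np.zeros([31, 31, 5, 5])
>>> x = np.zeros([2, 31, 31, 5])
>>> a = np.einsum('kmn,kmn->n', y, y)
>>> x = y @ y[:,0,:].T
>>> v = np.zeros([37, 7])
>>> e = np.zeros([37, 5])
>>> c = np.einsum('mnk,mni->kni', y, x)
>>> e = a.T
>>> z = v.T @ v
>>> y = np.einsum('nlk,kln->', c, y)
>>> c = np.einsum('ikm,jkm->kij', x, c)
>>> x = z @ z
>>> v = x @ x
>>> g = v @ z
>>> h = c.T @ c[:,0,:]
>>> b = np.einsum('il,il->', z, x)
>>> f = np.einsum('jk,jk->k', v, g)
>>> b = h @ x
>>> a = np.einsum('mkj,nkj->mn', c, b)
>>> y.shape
()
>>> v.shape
(7, 7)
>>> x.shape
(7, 7)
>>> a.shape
(31, 7)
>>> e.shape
(7,)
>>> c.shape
(31, 5, 7)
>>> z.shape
(7, 7)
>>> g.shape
(7, 7)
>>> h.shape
(7, 5, 7)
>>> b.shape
(7, 5, 7)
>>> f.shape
(7,)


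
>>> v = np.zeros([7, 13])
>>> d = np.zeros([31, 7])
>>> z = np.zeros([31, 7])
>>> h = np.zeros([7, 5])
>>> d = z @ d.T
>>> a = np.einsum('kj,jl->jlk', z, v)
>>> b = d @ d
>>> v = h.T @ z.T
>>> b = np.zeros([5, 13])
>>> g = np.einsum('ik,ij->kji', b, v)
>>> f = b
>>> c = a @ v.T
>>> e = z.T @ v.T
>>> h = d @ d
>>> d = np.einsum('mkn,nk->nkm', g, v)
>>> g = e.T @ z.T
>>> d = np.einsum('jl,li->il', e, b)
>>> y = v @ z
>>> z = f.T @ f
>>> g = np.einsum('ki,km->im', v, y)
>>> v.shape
(5, 31)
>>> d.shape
(13, 5)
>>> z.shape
(13, 13)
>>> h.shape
(31, 31)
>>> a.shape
(7, 13, 31)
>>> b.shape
(5, 13)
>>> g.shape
(31, 7)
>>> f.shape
(5, 13)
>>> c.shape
(7, 13, 5)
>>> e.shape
(7, 5)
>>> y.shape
(5, 7)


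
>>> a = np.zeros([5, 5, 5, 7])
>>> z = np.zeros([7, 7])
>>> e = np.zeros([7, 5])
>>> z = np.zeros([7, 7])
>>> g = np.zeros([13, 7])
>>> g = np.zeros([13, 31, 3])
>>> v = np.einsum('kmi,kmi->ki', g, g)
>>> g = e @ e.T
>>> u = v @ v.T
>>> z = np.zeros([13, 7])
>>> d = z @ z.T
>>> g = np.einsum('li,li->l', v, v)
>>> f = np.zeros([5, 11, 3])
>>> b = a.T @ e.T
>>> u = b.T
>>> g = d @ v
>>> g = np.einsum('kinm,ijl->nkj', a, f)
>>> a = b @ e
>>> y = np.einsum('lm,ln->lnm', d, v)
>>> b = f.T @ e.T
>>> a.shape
(7, 5, 5, 5)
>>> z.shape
(13, 7)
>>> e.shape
(7, 5)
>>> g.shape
(5, 5, 11)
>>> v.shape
(13, 3)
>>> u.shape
(7, 5, 5, 7)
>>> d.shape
(13, 13)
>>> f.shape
(5, 11, 3)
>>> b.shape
(3, 11, 7)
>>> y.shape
(13, 3, 13)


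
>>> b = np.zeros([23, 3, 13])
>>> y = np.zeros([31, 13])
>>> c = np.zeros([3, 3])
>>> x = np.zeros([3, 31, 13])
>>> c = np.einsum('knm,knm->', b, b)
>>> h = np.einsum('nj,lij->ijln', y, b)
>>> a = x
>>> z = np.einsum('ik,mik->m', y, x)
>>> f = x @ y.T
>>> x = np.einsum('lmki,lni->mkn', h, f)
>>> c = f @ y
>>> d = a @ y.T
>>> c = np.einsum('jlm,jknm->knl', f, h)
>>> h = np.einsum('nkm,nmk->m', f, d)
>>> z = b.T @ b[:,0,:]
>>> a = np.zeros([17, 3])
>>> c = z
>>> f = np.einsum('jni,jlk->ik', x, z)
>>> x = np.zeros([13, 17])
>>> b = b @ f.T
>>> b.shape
(23, 3, 31)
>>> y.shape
(31, 13)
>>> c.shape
(13, 3, 13)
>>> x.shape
(13, 17)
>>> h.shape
(31,)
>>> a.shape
(17, 3)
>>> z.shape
(13, 3, 13)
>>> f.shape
(31, 13)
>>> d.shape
(3, 31, 31)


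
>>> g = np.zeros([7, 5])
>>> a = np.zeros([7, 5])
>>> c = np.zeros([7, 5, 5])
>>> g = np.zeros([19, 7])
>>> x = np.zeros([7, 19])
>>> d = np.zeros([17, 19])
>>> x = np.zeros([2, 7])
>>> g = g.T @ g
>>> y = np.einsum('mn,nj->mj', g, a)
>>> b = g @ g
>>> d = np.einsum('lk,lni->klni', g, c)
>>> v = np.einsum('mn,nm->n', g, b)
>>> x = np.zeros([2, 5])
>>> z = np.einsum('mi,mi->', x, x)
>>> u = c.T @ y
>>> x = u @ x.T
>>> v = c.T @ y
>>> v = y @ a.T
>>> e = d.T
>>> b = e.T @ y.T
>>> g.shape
(7, 7)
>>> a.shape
(7, 5)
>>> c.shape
(7, 5, 5)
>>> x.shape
(5, 5, 2)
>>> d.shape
(7, 7, 5, 5)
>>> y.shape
(7, 5)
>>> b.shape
(7, 7, 5, 7)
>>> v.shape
(7, 7)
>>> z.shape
()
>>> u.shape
(5, 5, 5)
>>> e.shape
(5, 5, 7, 7)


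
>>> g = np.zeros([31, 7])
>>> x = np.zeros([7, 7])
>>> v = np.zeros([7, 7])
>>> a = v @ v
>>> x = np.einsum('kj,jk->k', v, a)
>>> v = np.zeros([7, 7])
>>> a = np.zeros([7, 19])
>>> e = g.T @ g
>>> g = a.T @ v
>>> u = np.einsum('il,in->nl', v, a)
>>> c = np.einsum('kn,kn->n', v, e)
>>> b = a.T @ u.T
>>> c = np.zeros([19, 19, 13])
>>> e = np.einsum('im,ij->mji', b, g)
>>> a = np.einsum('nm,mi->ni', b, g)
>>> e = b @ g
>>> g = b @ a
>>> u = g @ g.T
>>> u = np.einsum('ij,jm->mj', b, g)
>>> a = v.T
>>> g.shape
(19, 7)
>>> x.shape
(7,)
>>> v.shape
(7, 7)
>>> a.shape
(7, 7)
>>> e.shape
(19, 7)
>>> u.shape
(7, 19)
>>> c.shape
(19, 19, 13)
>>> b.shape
(19, 19)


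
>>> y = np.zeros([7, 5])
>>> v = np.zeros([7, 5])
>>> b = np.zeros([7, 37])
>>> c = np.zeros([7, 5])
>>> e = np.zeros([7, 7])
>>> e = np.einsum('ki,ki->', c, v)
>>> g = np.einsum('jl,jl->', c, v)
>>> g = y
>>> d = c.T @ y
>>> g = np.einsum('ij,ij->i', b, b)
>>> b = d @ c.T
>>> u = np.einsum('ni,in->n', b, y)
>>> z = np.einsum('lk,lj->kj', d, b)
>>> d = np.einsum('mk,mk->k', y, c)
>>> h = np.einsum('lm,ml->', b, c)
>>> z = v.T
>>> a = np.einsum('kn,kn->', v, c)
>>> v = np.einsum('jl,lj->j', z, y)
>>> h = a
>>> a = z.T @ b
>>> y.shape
(7, 5)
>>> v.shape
(5,)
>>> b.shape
(5, 7)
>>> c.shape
(7, 5)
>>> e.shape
()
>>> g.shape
(7,)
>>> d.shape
(5,)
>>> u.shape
(5,)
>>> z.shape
(5, 7)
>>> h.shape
()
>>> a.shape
(7, 7)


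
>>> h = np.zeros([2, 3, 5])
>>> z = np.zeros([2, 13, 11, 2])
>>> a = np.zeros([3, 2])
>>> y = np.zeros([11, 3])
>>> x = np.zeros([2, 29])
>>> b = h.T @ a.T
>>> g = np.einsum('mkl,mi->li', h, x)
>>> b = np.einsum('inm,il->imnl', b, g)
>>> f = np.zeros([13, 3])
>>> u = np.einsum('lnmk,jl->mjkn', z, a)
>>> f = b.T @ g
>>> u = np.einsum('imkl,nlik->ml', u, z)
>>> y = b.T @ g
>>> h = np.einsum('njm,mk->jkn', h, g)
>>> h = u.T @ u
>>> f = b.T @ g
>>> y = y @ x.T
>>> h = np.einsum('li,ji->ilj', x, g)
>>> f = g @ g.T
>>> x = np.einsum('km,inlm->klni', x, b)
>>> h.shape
(29, 2, 5)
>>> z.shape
(2, 13, 11, 2)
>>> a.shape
(3, 2)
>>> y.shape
(29, 3, 3, 2)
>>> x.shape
(2, 3, 3, 5)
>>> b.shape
(5, 3, 3, 29)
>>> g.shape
(5, 29)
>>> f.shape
(5, 5)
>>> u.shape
(3, 13)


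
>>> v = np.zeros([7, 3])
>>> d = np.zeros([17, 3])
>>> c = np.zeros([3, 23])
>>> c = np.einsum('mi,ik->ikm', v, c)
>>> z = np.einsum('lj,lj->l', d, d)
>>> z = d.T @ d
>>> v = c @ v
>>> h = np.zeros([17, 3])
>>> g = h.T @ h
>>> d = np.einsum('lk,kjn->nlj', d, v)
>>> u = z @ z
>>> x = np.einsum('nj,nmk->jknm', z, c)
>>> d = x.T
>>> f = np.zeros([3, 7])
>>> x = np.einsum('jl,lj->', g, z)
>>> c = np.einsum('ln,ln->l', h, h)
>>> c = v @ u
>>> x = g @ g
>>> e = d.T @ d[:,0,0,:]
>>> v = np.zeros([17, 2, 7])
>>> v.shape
(17, 2, 7)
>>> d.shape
(23, 3, 7, 3)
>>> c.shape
(3, 23, 3)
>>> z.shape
(3, 3)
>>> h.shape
(17, 3)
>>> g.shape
(3, 3)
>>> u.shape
(3, 3)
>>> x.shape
(3, 3)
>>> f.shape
(3, 7)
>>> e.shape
(3, 7, 3, 3)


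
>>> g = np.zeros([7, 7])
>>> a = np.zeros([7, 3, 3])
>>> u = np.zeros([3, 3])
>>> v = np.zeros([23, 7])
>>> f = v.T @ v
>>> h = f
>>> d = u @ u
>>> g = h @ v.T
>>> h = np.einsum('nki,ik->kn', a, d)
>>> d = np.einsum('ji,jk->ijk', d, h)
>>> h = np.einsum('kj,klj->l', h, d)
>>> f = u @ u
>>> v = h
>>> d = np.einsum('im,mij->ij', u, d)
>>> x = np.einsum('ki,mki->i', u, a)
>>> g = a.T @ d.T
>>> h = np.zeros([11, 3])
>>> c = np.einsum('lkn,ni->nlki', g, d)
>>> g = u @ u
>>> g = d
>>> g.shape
(3, 7)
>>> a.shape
(7, 3, 3)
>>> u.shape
(3, 3)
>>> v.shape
(3,)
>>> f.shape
(3, 3)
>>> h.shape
(11, 3)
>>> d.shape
(3, 7)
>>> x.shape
(3,)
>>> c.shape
(3, 3, 3, 7)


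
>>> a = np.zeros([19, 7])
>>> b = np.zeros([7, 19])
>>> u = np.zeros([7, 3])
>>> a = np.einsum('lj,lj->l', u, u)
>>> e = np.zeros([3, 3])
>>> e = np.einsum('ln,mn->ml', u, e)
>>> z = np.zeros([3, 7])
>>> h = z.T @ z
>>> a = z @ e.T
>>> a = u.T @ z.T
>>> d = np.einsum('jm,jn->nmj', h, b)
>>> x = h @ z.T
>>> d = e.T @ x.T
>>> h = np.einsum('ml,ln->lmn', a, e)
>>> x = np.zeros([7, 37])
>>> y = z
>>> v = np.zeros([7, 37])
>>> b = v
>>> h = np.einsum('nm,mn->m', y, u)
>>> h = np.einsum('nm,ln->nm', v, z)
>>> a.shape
(3, 3)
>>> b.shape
(7, 37)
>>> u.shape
(7, 3)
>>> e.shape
(3, 7)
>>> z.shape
(3, 7)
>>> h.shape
(7, 37)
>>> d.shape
(7, 7)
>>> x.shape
(7, 37)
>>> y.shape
(3, 7)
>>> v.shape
(7, 37)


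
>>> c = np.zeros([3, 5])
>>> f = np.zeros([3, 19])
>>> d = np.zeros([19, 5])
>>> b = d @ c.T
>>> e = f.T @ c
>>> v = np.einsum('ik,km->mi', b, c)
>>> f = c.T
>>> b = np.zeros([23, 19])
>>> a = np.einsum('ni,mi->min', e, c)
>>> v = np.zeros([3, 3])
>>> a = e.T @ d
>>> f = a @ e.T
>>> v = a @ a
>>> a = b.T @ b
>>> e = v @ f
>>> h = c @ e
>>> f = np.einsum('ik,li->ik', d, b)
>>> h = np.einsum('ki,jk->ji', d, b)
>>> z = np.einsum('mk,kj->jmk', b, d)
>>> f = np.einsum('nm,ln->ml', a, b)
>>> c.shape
(3, 5)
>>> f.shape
(19, 23)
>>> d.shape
(19, 5)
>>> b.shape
(23, 19)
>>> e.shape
(5, 19)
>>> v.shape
(5, 5)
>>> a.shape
(19, 19)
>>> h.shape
(23, 5)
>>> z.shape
(5, 23, 19)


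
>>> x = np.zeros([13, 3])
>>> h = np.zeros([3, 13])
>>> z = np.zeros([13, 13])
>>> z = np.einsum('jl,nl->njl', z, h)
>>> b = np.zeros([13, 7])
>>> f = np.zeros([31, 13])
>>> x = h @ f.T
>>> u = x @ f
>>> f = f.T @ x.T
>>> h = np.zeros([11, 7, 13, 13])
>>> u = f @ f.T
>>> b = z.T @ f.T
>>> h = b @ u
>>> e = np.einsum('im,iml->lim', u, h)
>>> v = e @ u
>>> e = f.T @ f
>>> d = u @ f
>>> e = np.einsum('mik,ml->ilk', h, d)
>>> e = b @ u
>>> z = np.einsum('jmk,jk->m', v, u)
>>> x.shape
(3, 31)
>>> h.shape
(13, 13, 13)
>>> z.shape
(13,)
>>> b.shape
(13, 13, 13)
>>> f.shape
(13, 3)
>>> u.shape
(13, 13)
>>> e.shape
(13, 13, 13)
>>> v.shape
(13, 13, 13)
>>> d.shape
(13, 3)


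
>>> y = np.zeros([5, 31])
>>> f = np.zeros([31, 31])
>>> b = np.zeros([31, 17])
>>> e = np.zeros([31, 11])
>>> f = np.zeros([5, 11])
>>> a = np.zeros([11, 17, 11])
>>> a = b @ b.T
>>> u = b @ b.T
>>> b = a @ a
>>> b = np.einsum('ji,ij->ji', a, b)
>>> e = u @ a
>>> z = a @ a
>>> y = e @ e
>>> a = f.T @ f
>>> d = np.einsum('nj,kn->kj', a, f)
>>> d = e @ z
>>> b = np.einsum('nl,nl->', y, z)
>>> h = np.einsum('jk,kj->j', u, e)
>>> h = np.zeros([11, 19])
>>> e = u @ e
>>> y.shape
(31, 31)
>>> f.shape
(5, 11)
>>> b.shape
()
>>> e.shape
(31, 31)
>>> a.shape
(11, 11)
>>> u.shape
(31, 31)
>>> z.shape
(31, 31)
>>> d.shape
(31, 31)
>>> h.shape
(11, 19)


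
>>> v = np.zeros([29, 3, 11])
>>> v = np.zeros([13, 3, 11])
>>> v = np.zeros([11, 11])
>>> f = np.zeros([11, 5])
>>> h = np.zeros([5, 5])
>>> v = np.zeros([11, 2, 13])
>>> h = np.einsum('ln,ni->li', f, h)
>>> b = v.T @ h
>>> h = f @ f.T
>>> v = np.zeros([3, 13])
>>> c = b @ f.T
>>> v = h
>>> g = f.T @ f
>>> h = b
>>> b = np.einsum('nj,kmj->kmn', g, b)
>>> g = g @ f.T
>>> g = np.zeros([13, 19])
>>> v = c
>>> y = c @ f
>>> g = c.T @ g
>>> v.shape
(13, 2, 11)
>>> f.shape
(11, 5)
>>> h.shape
(13, 2, 5)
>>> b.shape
(13, 2, 5)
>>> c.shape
(13, 2, 11)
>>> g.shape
(11, 2, 19)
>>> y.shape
(13, 2, 5)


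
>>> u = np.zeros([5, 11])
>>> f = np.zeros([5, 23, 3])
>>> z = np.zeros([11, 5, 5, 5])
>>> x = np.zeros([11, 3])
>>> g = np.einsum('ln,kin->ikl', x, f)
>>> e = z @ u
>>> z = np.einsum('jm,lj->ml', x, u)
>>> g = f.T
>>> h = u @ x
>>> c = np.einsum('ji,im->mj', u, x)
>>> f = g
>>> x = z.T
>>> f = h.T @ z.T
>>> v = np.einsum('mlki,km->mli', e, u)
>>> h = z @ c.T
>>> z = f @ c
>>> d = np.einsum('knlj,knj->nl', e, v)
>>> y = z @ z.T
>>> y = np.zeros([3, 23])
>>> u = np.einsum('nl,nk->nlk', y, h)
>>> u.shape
(3, 23, 3)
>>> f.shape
(3, 3)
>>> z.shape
(3, 5)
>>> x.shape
(5, 3)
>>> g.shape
(3, 23, 5)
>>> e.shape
(11, 5, 5, 11)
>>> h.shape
(3, 3)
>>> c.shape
(3, 5)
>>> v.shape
(11, 5, 11)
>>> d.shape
(5, 5)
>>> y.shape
(3, 23)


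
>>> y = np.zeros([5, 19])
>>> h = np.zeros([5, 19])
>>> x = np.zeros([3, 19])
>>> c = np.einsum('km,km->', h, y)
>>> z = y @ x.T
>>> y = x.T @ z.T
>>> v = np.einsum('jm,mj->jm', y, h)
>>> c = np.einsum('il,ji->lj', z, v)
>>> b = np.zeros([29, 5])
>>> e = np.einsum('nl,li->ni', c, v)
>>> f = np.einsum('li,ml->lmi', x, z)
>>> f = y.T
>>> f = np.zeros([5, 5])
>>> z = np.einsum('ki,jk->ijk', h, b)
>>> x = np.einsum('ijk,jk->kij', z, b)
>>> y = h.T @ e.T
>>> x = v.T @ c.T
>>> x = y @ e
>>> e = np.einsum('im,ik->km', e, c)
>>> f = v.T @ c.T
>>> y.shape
(19, 3)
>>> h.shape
(5, 19)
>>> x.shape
(19, 5)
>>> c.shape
(3, 19)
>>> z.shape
(19, 29, 5)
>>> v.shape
(19, 5)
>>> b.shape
(29, 5)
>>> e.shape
(19, 5)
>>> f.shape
(5, 3)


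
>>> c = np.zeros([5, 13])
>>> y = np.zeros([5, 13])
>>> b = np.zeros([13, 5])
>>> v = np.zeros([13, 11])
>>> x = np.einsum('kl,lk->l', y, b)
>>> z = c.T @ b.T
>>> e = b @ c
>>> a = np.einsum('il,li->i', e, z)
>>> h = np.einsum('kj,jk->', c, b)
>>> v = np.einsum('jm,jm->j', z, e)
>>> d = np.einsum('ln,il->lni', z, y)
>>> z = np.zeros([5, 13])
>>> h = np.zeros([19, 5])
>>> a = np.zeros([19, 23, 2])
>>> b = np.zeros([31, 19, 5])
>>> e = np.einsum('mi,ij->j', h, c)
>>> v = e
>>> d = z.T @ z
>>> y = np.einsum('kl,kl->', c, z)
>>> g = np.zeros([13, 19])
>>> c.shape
(5, 13)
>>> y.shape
()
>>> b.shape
(31, 19, 5)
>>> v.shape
(13,)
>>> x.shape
(13,)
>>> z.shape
(5, 13)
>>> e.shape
(13,)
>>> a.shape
(19, 23, 2)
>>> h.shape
(19, 5)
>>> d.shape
(13, 13)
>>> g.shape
(13, 19)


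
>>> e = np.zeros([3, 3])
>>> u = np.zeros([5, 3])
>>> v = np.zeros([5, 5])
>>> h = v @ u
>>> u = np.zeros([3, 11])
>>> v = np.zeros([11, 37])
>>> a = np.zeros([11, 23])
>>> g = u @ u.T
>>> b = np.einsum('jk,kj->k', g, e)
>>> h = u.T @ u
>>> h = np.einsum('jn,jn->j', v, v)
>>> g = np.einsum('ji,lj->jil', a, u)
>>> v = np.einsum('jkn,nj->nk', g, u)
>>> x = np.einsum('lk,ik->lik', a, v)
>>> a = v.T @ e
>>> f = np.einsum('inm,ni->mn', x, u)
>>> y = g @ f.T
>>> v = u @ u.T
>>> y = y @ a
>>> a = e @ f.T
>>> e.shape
(3, 3)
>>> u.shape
(3, 11)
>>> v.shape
(3, 3)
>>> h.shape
(11,)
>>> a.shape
(3, 23)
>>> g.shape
(11, 23, 3)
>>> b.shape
(3,)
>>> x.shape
(11, 3, 23)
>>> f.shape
(23, 3)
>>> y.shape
(11, 23, 3)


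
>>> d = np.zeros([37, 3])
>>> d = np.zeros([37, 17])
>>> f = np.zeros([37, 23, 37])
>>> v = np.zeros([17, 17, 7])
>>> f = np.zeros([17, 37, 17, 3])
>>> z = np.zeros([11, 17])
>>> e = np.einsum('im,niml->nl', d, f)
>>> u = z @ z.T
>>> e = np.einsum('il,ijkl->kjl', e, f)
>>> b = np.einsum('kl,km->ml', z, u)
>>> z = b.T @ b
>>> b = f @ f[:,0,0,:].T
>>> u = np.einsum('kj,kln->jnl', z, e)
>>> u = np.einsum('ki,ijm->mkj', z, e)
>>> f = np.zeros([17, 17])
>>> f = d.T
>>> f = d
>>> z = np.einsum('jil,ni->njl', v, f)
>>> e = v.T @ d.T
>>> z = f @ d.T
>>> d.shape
(37, 17)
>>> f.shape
(37, 17)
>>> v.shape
(17, 17, 7)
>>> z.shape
(37, 37)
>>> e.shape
(7, 17, 37)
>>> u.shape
(3, 17, 37)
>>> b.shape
(17, 37, 17, 17)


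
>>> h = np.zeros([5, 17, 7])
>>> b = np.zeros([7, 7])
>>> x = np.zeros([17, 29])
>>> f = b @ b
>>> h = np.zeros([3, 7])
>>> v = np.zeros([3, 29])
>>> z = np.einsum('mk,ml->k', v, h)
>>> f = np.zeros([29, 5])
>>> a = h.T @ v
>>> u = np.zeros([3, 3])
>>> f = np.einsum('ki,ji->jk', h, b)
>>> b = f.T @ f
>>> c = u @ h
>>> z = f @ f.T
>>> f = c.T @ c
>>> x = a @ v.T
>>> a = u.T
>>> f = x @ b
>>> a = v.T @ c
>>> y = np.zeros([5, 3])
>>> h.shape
(3, 7)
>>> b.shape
(3, 3)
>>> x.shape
(7, 3)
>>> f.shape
(7, 3)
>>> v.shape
(3, 29)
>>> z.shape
(7, 7)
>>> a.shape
(29, 7)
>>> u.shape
(3, 3)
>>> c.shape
(3, 7)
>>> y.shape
(5, 3)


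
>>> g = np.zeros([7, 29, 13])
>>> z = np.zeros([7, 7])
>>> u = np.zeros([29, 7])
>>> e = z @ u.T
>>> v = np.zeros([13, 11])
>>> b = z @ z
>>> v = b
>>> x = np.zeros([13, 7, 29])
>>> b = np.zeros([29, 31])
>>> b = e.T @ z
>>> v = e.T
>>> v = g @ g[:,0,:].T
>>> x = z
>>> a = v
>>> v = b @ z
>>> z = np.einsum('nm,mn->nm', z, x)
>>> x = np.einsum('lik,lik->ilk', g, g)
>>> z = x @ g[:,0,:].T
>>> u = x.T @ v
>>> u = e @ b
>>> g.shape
(7, 29, 13)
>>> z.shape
(29, 7, 7)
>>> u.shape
(7, 7)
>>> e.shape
(7, 29)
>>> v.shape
(29, 7)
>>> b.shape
(29, 7)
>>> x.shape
(29, 7, 13)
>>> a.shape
(7, 29, 7)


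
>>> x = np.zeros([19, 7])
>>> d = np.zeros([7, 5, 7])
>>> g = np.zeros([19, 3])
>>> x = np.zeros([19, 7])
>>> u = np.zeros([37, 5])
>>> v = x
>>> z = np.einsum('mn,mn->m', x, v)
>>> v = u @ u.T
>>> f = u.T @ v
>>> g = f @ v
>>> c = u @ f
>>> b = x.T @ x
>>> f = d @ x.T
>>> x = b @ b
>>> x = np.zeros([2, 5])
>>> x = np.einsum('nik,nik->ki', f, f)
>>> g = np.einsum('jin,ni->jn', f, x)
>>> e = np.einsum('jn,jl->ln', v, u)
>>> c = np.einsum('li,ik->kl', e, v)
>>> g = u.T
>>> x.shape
(19, 5)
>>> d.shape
(7, 5, 7)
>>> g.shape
(5, 37)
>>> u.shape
(37, 5)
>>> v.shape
(37, 37)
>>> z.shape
(19,)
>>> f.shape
(7, 5, 19)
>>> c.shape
(37, 5)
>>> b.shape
(7, 7)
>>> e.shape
(5, 37)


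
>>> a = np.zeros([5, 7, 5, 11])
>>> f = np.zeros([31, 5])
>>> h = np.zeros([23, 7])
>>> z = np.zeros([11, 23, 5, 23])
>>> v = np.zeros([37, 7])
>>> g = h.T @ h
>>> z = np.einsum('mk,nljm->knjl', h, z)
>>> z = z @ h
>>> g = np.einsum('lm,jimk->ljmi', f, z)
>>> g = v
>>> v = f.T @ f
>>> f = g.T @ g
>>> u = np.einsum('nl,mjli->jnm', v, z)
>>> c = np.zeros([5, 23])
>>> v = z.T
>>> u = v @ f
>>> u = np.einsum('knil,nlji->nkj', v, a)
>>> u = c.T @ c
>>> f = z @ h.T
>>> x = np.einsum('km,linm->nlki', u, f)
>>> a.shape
(5, 7, 5, 11)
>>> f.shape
(7, 11, 5, 23)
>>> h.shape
(23, 7)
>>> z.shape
(7, 11, 5, 7)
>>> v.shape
(7, 5, 11, 7)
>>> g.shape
(37, 7)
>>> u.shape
(23, 23)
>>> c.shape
(5, 23)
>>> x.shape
(5, 7, 23, 11)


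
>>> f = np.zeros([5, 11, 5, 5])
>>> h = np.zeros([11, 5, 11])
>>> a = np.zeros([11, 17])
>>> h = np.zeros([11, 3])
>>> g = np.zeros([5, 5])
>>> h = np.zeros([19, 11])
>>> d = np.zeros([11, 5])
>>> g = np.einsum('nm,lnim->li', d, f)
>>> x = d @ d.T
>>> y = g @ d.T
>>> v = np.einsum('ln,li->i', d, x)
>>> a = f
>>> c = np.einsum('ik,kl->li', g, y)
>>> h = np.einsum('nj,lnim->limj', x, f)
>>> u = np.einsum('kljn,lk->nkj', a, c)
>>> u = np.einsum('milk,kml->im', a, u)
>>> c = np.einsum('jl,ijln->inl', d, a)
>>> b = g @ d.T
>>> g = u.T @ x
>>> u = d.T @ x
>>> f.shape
(5, 11, 5, 5)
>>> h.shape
(5, 5, 5, 11)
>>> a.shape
(5, 11, 5, 5)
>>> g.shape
(5, 11)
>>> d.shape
(11, 5)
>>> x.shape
(11, 11)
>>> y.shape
(5, 11)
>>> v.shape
(11,)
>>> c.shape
(5, 5, 5)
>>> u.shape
(5, 11)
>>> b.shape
(5, 11)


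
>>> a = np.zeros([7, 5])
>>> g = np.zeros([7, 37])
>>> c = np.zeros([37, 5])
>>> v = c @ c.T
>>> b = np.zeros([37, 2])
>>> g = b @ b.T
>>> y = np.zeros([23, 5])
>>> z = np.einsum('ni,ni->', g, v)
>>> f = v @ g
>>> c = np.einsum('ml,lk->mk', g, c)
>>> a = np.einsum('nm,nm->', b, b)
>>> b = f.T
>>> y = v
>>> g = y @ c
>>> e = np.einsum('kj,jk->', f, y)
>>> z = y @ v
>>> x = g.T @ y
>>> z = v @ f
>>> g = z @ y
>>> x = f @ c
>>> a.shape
()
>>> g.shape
(37, 37)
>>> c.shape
(37, 5)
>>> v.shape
(37, 37)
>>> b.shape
(37, 37)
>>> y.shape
(37, 37)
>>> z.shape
(37, 37)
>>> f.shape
(37, 37)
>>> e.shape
()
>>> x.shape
(37, 5)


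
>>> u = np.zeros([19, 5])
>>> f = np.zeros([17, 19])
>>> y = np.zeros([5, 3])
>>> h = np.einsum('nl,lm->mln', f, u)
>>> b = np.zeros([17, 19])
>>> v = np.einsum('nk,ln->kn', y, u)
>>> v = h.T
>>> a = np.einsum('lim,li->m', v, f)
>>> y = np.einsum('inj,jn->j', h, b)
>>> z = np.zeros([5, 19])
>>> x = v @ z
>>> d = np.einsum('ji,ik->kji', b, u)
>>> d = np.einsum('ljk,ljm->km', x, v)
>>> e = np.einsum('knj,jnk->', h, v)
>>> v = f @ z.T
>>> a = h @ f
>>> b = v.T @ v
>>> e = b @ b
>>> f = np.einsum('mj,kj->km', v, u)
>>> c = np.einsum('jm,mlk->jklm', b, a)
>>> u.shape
(19, 5)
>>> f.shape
(19, 17)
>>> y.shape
(17,)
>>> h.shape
(5, 19, 17)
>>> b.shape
(5, 5)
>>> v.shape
(17, 5)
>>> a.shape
(5, 19, 19)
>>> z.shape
(5, 19)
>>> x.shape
(17, 19, 19)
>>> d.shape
(19, 5)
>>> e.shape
(5, 5)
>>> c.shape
(5, 19, 19, 5)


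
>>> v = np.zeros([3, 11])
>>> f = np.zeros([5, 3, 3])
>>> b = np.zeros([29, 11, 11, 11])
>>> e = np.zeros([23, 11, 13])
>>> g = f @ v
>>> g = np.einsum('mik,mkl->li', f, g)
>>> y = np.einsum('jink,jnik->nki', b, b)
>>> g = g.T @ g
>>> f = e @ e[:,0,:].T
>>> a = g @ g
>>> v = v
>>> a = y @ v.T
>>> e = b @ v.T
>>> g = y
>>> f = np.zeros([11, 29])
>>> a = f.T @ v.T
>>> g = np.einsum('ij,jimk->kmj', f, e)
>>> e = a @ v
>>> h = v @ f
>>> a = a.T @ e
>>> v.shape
(3, 11)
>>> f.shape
(11, 29)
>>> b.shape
(29, 11, 11, 11)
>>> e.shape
(29, 11)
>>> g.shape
(3, 11, 29)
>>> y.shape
(11, 11, 11)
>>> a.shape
(3, 11)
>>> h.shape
(3, 29)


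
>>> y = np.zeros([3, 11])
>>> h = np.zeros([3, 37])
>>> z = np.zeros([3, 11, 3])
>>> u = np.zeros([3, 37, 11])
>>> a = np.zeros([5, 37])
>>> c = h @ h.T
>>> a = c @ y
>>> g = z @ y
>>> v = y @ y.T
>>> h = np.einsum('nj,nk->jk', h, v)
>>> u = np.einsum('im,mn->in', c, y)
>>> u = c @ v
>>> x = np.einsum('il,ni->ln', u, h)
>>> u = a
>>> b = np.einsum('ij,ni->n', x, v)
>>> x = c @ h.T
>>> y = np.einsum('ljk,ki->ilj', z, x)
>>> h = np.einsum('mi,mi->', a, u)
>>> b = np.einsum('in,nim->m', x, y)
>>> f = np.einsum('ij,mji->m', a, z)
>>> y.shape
(37, 3, 11)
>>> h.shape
()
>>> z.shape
(3, 11, 3)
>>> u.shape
(3, 11)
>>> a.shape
(3, 11)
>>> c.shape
(3, 3)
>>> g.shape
(3, 11, 11)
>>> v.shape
(3, 3)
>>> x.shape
(3, 37)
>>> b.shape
(11,)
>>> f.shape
(3,)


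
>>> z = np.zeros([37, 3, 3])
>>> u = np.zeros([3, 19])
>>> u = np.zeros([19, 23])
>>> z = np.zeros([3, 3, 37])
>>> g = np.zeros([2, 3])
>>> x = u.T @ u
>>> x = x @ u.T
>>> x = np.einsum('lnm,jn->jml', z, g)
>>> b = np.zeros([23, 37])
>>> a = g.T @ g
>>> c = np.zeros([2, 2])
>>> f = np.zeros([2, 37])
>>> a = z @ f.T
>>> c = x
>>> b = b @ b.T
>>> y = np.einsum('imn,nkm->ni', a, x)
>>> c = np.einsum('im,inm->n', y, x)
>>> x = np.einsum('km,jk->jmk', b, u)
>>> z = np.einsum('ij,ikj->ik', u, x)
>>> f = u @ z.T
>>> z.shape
(19, 23)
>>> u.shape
(19, 23)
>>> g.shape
(2, 3)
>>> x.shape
(19, 23, 23)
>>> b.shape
(23, 23)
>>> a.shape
(3, 3, 2)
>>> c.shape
(37,)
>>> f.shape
(19, 19)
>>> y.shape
(2, 3)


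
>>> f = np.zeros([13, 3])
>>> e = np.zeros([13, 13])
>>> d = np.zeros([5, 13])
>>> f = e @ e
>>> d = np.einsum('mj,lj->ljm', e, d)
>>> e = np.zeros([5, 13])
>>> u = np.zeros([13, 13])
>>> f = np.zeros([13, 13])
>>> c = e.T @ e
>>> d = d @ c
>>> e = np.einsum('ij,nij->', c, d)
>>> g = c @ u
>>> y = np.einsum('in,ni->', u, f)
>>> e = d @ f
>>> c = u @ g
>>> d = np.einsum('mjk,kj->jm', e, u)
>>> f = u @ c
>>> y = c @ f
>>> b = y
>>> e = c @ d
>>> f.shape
(13, 13)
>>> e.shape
(13, 5)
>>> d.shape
(13, 5)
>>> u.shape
(13, 13)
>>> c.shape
(13, 13)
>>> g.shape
(13, 13)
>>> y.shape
(13, 13)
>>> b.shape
(13, 13)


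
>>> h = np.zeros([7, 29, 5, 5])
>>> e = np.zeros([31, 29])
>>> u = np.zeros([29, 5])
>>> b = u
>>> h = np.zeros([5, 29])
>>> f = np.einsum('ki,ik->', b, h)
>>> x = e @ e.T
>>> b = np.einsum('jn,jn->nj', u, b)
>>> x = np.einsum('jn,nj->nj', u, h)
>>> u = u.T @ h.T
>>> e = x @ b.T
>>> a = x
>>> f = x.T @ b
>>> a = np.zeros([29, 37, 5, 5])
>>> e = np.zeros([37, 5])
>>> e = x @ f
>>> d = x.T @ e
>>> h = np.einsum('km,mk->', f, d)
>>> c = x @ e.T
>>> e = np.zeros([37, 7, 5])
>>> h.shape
()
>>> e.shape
(37, 7, 5)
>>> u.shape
(5, 5)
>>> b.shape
(5, 29)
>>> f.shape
(29, 29)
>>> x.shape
(5, 29)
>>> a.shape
(29, 37, 5, 5)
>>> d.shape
(29, 29)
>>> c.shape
(5, 5)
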